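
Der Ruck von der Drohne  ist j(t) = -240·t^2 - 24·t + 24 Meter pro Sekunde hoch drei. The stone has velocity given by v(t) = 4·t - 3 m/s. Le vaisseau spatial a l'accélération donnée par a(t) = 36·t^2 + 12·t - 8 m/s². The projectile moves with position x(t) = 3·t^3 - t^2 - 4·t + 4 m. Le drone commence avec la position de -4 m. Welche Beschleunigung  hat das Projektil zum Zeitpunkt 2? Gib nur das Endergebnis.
Die Beschleunigung bei t = 2 ist a = 34.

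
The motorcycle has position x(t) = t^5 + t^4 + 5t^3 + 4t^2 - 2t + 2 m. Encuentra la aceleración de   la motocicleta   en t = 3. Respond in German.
Ausgehend von der Position x(t) = t^5 + t^4 + 5·t^3 + 4·t^2 - 2·t + 2, nehmen wir 2 Ableitungen. Durch Ableiten von der Position erhalten wir die Geschwindigkeit: v(t) = 5·t^4 + 4·t^3 + 15·t^2 + 8·t - 2. Durch Ableiten von der Geschwindigkeit erhalten wir die Beschleunigung: a(t) = 20·t^3 + 12·t^2 + 30·t + 8. Wir haben die Beschleunigung a(t) = 20·t^3 + 12·t^2 + 30·t + 8. Durch Einsetzen von t = 3: a(3) = 746.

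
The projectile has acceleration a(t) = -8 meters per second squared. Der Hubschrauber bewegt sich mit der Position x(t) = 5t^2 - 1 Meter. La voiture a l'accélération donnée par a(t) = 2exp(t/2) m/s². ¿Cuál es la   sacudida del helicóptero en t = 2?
Partiendo de la posición x(t) = 5·t^2 - 1, tomamos 3 derivadas. La derivada de la posición da la velocidad: v(t) = 10·t. Tomando d/dt de v(t), encontramos a(t) = 10. Derivando la aceleración, obtenemos la sacudida: j(t) = 0. Tenemos la sacudida j(t) = 0. Sustituyendo t = 2: j(2) = 0.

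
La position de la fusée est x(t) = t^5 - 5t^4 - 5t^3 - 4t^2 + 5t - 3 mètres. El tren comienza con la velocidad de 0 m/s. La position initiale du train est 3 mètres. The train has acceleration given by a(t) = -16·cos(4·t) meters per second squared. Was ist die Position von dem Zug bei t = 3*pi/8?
Ausgehend von der Beschleunigung a(t) = -16·cos(4·t), nehmen wir 2 Integrale. Die Stammfunktion von der Beschleunigung ist die Geschwindigkeit. Mit v(0) = 0 erhalten wir v(t) = -4·sin(4·t). Die Stammfunktion von der Geschwindigkeit ist die Position. Mit x(0) = 3 erhalten wir x(t) = cos(4·t) + 2. Mit x(t) = cos(4·t) + 2 und Einsetzen von t = 3*pi/8, finden wir x = 2.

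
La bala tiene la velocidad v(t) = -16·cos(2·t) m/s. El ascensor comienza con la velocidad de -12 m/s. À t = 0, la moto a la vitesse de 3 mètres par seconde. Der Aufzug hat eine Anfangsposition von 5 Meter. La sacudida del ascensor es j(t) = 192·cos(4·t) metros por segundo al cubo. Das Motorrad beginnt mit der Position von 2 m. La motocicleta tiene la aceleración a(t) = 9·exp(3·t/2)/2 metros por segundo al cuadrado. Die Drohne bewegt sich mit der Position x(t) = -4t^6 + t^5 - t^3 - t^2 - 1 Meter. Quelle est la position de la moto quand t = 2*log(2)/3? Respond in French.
En partant de l'accélération a(t) = 9·exp(3·t/2)/2, nous prenons 2 primitives. En intégrant l'accélération et en utilisant la condition initiale v(0) = 3, nous obtenons v(t) = 3·exp(3·t/2). En prenant ∫v(t)dt et en appliquant x(0) = 2, nous trouvons x(t) = 2·exp(3·t/2). De l'équation de la position x(t) = 2·exp(3·t/2), nous substituons t = 2*log(2)/3 pour obtenir x = 4.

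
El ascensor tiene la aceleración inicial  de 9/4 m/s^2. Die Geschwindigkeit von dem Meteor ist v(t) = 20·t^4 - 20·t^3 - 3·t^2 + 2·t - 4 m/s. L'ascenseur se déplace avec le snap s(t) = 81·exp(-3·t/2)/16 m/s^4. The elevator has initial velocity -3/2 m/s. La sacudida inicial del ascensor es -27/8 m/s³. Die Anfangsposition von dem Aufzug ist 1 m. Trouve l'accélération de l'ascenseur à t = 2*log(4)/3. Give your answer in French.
Nous devons intégrer notre équation du snap s(t) = 81·exp(-3·t/2)/16 2 fois. En prenant ∫s(t)dt et en appliquant j(0) = -27/8, nous trouvons j(t) = -27·exp(-3·t/2)/8. En intégrant le jerk et en utilisant la condition initiale a(0) = 9/4, nous obtenons a(t) = 9·exp(-3·t/2)/4. De l'équation de l'accélération a(t) = 9·exp(-3·t/2)/4, nous substituons t = 2*log(4)/3 pour obtenir a = 9/16.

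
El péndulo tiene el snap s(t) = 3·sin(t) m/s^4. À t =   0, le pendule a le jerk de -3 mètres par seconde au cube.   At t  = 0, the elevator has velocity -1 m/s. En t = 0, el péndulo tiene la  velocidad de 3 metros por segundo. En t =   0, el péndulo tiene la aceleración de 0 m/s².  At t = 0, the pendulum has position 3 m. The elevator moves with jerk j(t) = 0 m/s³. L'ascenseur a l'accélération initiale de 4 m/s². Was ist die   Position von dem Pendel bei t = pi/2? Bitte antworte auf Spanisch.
Debemos encontrar la integral de nuestra ecuación del snap s(t) = 3·sin(t) 4 veces. Integrando el snap y usando la condición inicial j(0) = -3, obtenemos j(t) = -3·cos(t). La integral de la sacudida, con a(0) = 0, da la aceleración: a(t) = -3·sin(t). Tomando ∫a(t)dt y aplicando v(0) = 3, encontramos v(t) = 3·cos(t). La integral de la velocidad, con x(0) = 3, da la posición: x(t) = 3·sin(t) + 3. Usando x(t) = 3·sin(t) + 3 y sustituyendo t = pi/2, encontramos x = 6.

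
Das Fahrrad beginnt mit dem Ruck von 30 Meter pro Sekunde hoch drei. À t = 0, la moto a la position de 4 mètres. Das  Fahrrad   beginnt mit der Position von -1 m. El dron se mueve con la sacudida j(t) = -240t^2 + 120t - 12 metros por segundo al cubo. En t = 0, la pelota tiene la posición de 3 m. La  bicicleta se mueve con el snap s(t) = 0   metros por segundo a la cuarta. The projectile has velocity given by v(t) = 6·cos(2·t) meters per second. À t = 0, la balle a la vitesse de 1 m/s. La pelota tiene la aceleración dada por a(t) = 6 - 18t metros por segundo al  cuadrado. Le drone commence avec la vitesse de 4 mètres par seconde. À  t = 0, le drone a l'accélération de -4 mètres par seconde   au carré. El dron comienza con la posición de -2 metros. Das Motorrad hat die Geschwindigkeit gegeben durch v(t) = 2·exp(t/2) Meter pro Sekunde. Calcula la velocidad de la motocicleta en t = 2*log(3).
Usando v(t) = 2·exp(t/2) y sustituyendo t = 2*log(3), encontramos v = 6.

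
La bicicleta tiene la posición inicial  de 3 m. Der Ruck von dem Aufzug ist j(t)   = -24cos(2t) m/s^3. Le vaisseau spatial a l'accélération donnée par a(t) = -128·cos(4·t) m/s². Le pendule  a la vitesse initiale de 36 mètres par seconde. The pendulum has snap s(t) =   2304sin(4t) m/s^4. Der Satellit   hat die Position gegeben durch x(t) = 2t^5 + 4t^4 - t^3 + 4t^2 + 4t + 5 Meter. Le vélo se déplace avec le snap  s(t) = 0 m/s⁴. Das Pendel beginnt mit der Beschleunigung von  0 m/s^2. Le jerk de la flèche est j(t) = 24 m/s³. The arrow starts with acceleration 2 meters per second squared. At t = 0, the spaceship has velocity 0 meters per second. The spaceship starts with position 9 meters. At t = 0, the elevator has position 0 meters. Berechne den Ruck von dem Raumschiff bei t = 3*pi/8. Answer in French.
En partant de l'accélération a(t) = -128·cos(4·t), nous prenons 1 dérivée. En dérivant l'accélération, nous obtenons le jerk: j(t) = 512·sin(4·t). En utilisant j(t) = 512·sin(4·t) et en substituant t = 3*pi/8, nous trouvons j = -512.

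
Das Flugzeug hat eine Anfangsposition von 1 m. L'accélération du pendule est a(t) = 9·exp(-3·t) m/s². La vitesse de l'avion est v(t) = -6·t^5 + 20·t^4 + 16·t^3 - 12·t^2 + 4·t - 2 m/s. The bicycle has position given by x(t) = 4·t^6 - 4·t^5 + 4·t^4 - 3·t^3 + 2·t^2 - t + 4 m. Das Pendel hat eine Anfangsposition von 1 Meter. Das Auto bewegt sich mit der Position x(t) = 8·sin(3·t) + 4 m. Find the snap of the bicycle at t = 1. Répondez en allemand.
Ausgehend von der Position x(t) = 4·t^6 - 4·t^5 + 4·t^4 - 3·t^3 + 2·t^2 - t + 4, nehmen wir 4 Ableitungen. Durch Ableiten von der Position erhalten wir die Geschwindigkeit: v(t) = 24·t^5 - 20·t^4 + 16·t^3 - 9·t^2 + 4·t - 1. Die Ableitung von der Geschwindigkeit ergibt die Beschleunigung: a(t) = 120·t^4 - 80·t^3 + 48·t^2 - 18·t + 4. Durch Ableiten von der Beschleunigung erhalten wir den Ruck: j(t) = 480·t^3 - 240·t^2 + 96·t - 18. Durch Ableiten von dem Ruck erhalten wir den Snap: s(t) = 1440·t^2 - 480·t + 96. Mit s(t) = 1440·t^2 - 480·t + 96 und Einsetzen von t = 1, finden wir s = 1056.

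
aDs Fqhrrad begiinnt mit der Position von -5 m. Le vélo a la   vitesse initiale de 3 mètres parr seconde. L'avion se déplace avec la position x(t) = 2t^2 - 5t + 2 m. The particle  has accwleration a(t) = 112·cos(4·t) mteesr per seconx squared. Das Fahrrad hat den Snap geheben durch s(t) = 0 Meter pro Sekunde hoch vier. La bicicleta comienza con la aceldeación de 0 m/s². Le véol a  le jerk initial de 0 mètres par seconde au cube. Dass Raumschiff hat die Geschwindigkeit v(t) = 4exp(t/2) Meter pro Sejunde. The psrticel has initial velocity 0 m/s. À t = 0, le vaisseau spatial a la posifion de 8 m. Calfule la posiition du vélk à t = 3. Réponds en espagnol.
Partiendo del snap s(t) = 0, tomamos 4 integrales. La antiderivada del snap es la sacudida. Usando j(0) = 0, obtenemos j(t) = 0. La antiderivada de la sacudida es la aceleración. Usando a(0) = 0, obtenemos a(t) = 0. La antiderivada de la aceleración, con v(0) = 3, da la velocidad: v(t) = 3. La antiderivada de la velocidad es la posición. Usando x(0) = -5, obtenemos x(t) = 3·t - 5. De la ecuación de la posición x(t) = 3·t - 5, sustituimos t = 3 para obtener x = 4.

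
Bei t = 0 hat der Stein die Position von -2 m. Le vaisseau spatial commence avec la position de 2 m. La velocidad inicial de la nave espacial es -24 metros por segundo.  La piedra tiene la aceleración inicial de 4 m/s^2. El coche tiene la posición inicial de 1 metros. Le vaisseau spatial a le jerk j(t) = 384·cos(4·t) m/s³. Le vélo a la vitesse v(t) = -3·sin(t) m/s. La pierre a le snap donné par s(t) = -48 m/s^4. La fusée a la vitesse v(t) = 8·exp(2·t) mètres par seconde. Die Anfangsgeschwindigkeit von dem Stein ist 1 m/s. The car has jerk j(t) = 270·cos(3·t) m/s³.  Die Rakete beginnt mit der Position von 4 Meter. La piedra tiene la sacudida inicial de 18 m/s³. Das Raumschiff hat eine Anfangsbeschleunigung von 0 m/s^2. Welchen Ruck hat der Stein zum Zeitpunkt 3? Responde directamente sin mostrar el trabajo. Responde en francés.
Le jerk à t = 3 est j = -126.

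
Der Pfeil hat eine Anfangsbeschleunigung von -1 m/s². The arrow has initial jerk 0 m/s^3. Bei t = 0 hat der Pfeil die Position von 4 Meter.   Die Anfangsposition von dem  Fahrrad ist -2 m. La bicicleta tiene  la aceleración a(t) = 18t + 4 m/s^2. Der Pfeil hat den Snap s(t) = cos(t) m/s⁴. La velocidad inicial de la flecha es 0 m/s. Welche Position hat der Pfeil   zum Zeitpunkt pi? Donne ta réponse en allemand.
Wir müssen unsere Gleichung für den Snap s(t) = cos(t) 4-mal integrieren. Durch Integration von dem Snap und Verwendung der Anfangsbedingung j(0) = 0, erhalten wir j(t) = sin(t). Die Stammfunktion von dem Ruck, mit a(0) = -1, ergibt die Beschleunigung: a(t) = -cos(t). Mit ∫a(t)dt und Anwendung von v(0) = 0, finden wir v(t) = -sin(t). Die Stammfunktion von der Geschwindigkeit, mit x(0) = 4, ergibt die Position: x(t) = cos(t) + 3. Aus der Gleichung für die Position x(t) = cos(t) + 3, setzen wir t = pi ein und erhalten x = 2.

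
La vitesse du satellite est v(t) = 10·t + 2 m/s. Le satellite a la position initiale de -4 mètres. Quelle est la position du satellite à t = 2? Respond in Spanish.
Para resolver esto, necesitamos tomar 1 integral de nuestra ecuación de la velocidad v(t) = 10·t + 2. Tomando ∫v(t)dt y aplicando x(0) = -4, encontramos x(t) = 5·t^2 + 2·t - 4. Usando x(t) = 5·t^2 + 2·t - 4 y sustituyendo t = 2, encontramos x = 20.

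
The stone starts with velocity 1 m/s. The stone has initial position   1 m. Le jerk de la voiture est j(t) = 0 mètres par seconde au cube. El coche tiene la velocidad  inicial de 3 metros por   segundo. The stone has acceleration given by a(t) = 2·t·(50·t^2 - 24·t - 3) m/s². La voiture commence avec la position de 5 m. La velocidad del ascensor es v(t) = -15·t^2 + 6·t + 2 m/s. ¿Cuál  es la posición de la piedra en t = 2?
Debemos encontrar la integral de nuestra ecuación de la aceleración a(t) = 2·t·(50·t^2 - 24·t - 3) 2 veces. Integrando la aceleración y usando la condición inicial v(0) = 1, obtenemos v(t) = 25·t^4 - 16·t^3 - 3·t^2 + 1. Integrando la velocidad y usando la condición inicial x(0) = 1, obtenemos x(t) = 5·t^5 - 4·t^4 - t^3 + t + 1. Tenemos la posición x(t) = 5·t^5 - 4·t^4 - t^3 + t + 1. Sustituyendo t = 2: x(2) = 91.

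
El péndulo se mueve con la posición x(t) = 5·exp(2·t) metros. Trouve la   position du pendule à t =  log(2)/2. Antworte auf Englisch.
From the given position equation x(t) = 5·exp(2·t), we substitute t = log(2)/2 to get x = 10.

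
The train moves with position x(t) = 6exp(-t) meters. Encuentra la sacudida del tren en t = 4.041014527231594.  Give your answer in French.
Pour résoudre ceci, nous devons prendre 3 dérivées de notre équation de la position x(t) = 6·exp(-t). En dérivant la position, nous obtenons la vitesse: v(t) = -6·exp(-t). La dérivée de la vitesse donne l'accélération: a(t) = 6·exp(-t). En dérivant l'accélération, nous obtenons le jerk: j(t) = -6·exp(-t). Nous avons le jerk j(t) = -6·exp(-t). En substituant t = 4.041014527231594: j(4.041014527231594) = -0.105477770122946.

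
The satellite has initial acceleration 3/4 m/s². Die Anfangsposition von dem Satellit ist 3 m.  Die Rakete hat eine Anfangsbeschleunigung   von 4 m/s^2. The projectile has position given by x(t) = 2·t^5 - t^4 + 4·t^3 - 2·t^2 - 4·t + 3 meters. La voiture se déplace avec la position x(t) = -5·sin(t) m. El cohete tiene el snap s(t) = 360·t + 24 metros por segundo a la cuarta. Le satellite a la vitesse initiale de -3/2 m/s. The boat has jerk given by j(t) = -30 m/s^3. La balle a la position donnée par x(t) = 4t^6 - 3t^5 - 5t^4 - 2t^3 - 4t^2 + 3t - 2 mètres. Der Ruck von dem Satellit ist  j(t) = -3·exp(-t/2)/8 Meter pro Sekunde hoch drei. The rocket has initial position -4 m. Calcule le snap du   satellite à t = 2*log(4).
En partant du jerk j(t) = -3·exp(-t/2)/8, nous prenons 1 dérivée. En prenant d/dt de j(t), nous trouvons s(t) = 3·exp(-t/2)/16. De l'équation du snap s(t) = 3·exp(-t/2)/16, nous substituons t = 2*log(4) pour obtenir s = 3/64.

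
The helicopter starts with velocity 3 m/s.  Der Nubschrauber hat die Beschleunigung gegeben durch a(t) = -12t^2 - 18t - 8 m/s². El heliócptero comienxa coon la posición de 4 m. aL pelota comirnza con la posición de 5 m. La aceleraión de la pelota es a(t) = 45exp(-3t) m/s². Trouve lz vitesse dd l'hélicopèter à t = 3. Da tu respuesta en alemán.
Wir müssen unsere Gleichung für die Beschleunigung a(t) = -12·t^2 - 18·t - 8 1-mal integrieren. Mit ∫a(t)dt und Anwendung von v(0) = 3, finden wir v(t) = -4·t^3 - 9·t^2 - 8·t + 3. Mit v(t) = -4·t^3 - 9·t^2 - 8·t + 3 und Einsetzen von t = 3, finden wir v = -210.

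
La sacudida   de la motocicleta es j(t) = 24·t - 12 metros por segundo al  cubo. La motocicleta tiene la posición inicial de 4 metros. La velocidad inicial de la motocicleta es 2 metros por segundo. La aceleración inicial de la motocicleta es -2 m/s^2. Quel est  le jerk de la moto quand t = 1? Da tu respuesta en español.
Usando j(t) = 24·t - 12 y sustituyendo t = 1, encontramos j = 12.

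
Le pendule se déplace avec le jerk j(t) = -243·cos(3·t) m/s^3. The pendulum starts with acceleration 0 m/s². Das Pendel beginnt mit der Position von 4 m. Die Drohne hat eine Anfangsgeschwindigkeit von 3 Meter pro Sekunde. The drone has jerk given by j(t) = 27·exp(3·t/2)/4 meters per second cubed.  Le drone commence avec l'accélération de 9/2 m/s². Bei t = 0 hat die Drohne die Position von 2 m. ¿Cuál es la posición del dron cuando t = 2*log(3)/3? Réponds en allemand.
Wir müssen unsere Gleichung für den Ruck j(t) = 27·exp(3·t/2)/4 3-mal integrieren. Mit ∫j(t)dt und Anwendung von a(0) = 9/2, finden wir a(t) = 9·exp(3·t/2)/2. Die Stammfunktion von der Beschleunigung, mit v(0) = 3, ergibt die Geschwindigkeit: v(t) = 3·exp(3·t/2). Mit ∫v(t)dt und Anwendung von x(0) = 2, finden wir x(t) = 2·exp(3·t/2). Mit x(t) = 2·exp(3·t/2) und Einsetzen von t = 2*log(3)/3, finden wir x = 6.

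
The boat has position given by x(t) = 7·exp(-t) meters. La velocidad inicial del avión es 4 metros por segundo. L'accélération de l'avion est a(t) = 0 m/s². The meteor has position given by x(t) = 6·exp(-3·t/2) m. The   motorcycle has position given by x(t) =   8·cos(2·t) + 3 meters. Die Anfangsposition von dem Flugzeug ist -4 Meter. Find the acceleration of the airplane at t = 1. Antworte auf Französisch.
En utilisant a(t) = 0 et en substituant t = 1, nous trouvons a = 0.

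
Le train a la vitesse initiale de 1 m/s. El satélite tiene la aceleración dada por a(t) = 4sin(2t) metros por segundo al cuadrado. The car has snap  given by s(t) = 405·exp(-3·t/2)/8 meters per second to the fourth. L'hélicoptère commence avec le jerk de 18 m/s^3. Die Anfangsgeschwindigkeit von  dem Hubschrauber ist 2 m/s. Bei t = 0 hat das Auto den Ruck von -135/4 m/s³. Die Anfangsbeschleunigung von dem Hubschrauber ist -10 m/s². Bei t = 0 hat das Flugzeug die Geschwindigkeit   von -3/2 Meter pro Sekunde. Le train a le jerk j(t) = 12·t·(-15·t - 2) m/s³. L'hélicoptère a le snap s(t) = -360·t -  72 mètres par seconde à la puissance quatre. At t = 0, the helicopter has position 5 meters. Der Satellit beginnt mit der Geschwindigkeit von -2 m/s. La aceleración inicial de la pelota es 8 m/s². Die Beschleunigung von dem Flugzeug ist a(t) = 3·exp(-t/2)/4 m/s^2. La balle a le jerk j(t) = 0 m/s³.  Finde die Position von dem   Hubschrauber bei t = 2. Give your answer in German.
Ausgehend von dem Snap s(t) = -360·t - 72, nehmen wir 4 Stammfunktionen. Das Integral von dem Snap, mit j(0) = 18, ergibt den Ruck: j(t) = -180·t^2 - 72·t + 18. Durch Integration von dem Ruck und Verwendung der Anfangsbedingung a(0) = -10, erhalten wir a(t) = -60·t^3 - 36·t^2 + 18·t - 10. Das Integral von der Beschleunigung, mit v(0) = 2, ergibt die Geschwindigkeit: v(t) = -15·t^4 - 12·t^3 + 9·t^2 - 10·t + 2. Die Stammfunktion von der Geschwindigkeit, mit x(0) = 5, ergibt die Position: x(t) = -3·t^5 - 3·t^4 + 3·t^3 - 5·t^2 + 2·t + 5. Aus der Gleichung für die Position x(t) = -3·t^5 - 3·t^4 + 3·t^3 - 5·t^2 + 2·t + 5, setzen wir t = 2 ein und erhalten x = -131.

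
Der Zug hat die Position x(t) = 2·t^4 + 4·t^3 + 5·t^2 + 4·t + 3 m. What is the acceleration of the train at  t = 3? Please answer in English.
Starting from position x(t) = 2·t^4 + 4·t^3 + 5·t^2 + 4·t + 3, we take 2 derivatives. The derivative of position gives velocity: v(t) = 8·t^3 + 12·t^2 + 10·t + 4. The derivative of velocity gives acceleration: a(t) = 24·t^2 + 24·t + 10. Using a(t) = 24·t^2 + 24·t + 10 and substituting t = 3, we find a = 298.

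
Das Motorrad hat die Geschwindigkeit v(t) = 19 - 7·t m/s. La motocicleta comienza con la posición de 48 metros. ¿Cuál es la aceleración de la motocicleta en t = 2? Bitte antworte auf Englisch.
Starting from velocity v(t) = 19 - 7·t, we take 1 derivative. The derivative of velocity gives acceleration: a(t) = -7. From the given acceleration equation a(t) = -7, we substitute t = 2 to get a = -7.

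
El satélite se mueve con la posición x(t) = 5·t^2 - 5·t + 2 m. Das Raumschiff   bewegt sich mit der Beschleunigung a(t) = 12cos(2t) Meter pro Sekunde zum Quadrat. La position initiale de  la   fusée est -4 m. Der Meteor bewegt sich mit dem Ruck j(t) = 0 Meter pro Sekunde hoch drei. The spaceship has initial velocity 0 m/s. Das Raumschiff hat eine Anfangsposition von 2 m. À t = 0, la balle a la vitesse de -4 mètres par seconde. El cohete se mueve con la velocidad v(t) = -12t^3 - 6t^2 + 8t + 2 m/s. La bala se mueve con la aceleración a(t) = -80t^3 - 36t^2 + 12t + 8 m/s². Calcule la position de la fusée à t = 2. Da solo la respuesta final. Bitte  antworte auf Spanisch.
x(2) = -48.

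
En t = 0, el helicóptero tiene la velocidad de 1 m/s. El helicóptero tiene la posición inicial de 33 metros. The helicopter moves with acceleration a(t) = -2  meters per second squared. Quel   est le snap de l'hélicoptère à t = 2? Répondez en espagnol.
Debemos derivar nuestra ecuación de la aceleración a(t) = -2 2 veces. Derivando la aceleración, obtenemos la sacudida: j(t) = 0. Tomando d/dt de j(t), encontramos s(t) = 0. De la ecuación del snap s(t) = 0, sustituimos t = 2 para obtener s = 0.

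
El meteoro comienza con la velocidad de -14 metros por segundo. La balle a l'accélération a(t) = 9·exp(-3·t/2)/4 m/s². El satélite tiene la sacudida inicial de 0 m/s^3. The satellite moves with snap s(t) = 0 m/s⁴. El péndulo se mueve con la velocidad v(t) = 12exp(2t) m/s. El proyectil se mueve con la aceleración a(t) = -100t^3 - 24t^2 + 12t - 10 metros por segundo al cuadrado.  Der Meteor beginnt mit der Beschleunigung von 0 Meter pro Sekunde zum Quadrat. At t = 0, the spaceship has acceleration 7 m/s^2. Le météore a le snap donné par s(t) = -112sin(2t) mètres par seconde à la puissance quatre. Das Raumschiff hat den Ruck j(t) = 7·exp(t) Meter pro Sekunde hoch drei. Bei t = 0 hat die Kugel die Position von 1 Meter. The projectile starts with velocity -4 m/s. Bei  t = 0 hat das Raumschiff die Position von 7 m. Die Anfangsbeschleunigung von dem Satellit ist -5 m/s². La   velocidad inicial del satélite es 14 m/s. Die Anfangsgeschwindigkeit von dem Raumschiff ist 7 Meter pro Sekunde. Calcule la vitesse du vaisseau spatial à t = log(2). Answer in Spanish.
Debemos encontrar la integral de nuestra ecuación de la sacudida j(t) = 7·exp(t) 2 veces. La integral de la sacudida, con a(0) = 7, da la aceleración: a(t) = 7·exp(t). Integrando la aceleración y usando la condición inicial v(0) = 7, obtenemos v(t) = 7·exp(t). De la ecuación de la velocidad v(t) = 7·exp(t), sustituimos t = log(2) para obtener v = 14.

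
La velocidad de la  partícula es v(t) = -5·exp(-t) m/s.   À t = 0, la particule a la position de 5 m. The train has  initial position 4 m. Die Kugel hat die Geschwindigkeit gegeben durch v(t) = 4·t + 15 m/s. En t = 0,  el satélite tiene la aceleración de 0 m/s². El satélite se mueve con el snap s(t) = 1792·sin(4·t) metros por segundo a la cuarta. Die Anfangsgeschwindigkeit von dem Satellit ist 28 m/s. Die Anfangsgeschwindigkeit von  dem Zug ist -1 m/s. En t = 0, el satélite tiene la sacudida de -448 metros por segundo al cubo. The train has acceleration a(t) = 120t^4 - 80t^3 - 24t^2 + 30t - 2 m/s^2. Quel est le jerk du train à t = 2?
En partant de l'accélération a(t) = 120·t^4 - 80·t^3 - 24·t^2 + 30·t - 2, nous prenons 1 dérivée. En dérivant l'accélération, nous obtenons le jerk: j(t) = 480·t^3 - 240·t^2 - 48·t + 30. En utilisant j(t) = 480·t^3 - 240·t^2 - 48·t + 30 et en substituant t = 2, nous trouvons j = 2814.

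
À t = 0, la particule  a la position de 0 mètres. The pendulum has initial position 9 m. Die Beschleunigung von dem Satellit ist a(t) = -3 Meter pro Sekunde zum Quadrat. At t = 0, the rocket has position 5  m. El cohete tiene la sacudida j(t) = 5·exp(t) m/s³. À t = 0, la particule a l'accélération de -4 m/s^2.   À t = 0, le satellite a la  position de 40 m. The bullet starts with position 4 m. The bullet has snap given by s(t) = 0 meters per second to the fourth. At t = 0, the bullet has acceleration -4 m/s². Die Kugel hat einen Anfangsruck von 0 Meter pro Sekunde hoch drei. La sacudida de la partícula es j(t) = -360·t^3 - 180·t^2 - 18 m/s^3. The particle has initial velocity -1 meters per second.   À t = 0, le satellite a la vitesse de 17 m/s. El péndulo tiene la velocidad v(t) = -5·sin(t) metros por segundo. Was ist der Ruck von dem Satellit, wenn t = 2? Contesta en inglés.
To solve this, we need to take 1 derivative of our acceleration equation a(t) = -3. Differentiating acceleration, we get jerk: j(t) = 0. Using j(t) = 0 and substituting t = 2, we find j = 0.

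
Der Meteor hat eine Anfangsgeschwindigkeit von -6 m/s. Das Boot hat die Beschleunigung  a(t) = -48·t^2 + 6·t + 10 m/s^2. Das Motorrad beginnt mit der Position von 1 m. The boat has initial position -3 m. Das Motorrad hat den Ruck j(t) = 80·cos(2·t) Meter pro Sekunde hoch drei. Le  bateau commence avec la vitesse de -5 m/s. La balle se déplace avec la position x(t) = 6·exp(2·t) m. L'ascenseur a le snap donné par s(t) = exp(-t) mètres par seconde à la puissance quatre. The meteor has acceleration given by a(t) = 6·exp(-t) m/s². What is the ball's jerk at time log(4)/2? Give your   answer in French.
Nous devons dériver notre équation de la position x(t) = 6·exp(2·t) 3 fois. En dérivant la position, nous obtenons la vitesse: v(t) = 12·exp(2·t). En prenant d/dt de v(t), nous trouvons a(t) = 24·exp(2·t). En dérivant l'accélération, nous obtenons le jerk: j(t) = 48·exp(2·t). De l'équation du jerk j(t) = 48·exp(2·t), nous substituons t = log(4)/2 pour obtenir j = 192.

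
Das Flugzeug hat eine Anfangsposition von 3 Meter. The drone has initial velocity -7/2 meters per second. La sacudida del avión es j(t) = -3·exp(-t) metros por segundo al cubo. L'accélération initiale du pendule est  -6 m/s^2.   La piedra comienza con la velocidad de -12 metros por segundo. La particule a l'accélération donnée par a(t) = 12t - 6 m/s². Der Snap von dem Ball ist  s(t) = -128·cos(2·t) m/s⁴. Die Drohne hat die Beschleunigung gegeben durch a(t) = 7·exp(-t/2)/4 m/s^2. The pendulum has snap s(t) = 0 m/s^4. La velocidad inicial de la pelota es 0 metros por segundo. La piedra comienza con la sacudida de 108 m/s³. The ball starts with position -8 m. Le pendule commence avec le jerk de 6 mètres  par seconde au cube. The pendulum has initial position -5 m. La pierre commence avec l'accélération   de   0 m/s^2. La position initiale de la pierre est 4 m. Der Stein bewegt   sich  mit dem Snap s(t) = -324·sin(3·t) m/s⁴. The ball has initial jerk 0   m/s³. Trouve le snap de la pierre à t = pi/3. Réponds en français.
De l'équation du snap s(t) = -324·sin(3·t), nous substituons t = pi/3 pour obtenir s = 0.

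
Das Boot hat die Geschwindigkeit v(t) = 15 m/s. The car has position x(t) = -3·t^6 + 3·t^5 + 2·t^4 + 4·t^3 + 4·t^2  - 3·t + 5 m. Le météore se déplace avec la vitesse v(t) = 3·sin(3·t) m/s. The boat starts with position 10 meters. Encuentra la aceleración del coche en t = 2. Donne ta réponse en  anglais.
Starting from position x(t) = -3·t^6 + 3·t^5 + 2·t^4 + 4·t^3 + 4·t^2 - 3·t + 5, we take 2 derivatives. The derivative of position gives velocity: v(t) = -18·t^5 + 15·t^4 + 8·t^3 + 12·t^2 + 8·t - 3. Differentiating velocity, we get acceleration: a(t) = -90·t^4 + 60·t^3 + 24·t^2 + 24·t + 8. From the given acceleration equation a(t) = -90·t^4 + 60·t^3 + 24·t^2 + 24·t + 8, we substitute t = 2 to get a = -808.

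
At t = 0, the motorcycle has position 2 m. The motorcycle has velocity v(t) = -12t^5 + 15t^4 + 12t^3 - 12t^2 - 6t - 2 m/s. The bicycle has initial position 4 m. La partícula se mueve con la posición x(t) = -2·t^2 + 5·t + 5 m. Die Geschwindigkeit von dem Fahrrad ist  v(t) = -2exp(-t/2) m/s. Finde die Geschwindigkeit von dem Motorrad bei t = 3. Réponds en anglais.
Using v(t) = -12·t^5 + 15·t^4 + 12·t^3 - 12·t^2 - 6·t - 2 and substituting t = 3, we find v = -1505.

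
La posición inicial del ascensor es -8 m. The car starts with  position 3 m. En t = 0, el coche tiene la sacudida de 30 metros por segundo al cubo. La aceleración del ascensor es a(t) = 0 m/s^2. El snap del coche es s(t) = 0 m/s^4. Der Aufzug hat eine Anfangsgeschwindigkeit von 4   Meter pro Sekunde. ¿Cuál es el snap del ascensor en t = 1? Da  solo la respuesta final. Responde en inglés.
The snap at t = 1 is s = 0.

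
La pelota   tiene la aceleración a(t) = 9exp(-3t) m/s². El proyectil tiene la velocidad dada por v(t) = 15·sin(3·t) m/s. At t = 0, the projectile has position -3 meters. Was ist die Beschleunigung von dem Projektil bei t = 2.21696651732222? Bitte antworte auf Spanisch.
Partiendo de la velocidad v(t) = 15·sin(3·t), tomamos 1 derivada. La derivada de la velocidad da la aceleración: a(t) = 45·cos(3·t). Tenemos la aceleración a(t) = 45·cos(3·t). Sustituyendo t = 2.21696651732222: a(2.21696651732222) = 41.9918163161156.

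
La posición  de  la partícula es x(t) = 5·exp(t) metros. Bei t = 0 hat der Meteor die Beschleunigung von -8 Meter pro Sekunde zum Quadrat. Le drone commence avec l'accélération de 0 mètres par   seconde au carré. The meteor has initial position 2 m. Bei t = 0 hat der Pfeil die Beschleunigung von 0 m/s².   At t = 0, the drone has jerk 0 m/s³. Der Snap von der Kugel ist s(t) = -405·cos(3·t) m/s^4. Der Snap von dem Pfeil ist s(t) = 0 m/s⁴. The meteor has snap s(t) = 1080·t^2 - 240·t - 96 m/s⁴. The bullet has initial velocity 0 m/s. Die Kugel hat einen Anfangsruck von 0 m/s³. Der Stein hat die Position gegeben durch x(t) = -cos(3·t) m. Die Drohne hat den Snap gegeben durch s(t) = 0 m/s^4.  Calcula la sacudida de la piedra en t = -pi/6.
Debemos derivar nuestra ecuación de la posición x(t) = -cos(3·t) 3 veces. Derivando la posición, obtenemos la velocidad: v(t) = 3·sin(3·t). La derivada de la velocidad da la aceleración: a(t) = 9·cos(3·t). Tomando d/dt de a(t), encontramos j(t) = -27·sin(3·t). Usando j(t) = -27·sin(3·t) y sustituyendo t = -pi/6, encontramos j = 27.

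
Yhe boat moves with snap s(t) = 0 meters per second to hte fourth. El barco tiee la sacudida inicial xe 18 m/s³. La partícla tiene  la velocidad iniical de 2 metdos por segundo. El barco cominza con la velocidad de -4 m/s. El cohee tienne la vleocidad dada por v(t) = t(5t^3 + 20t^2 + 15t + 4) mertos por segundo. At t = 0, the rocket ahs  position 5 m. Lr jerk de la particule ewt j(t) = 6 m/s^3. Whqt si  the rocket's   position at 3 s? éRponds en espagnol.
Necesitamos integrar nuestra ecuación de la velocidad v(t) = t·(5·t^3 + 20·t^2 + 15·t + 4) 1 vez. La integral de la velocidad, con x(0) = 5, da la posición: x(t) = t^5 + 5·t^4 + 5·t^3 + 2·t^2 + 5. Usando x(t) = t^5 + 5·t^4 + 5·t^3 + 2·t^2 + 5 y sustituyendo t = 3, encontramos x = 806.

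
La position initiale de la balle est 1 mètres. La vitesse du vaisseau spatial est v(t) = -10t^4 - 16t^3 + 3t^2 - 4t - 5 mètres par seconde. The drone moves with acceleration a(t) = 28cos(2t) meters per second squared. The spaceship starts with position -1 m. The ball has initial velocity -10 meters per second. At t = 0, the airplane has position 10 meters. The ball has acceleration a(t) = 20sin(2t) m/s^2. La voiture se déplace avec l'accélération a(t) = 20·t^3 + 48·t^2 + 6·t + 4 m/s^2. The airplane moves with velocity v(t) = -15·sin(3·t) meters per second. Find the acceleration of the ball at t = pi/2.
We have acceleration a(t) = 20·sin(2·t). Substituting t = pi/2: a(pi/2) = 0.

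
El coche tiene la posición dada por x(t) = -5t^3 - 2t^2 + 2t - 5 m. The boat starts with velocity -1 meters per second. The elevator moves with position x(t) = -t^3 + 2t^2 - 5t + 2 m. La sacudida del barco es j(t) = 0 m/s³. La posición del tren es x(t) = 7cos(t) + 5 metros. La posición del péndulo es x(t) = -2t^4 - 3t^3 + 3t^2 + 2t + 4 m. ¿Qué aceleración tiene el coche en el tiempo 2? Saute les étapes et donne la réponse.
En t = 2, a = -64.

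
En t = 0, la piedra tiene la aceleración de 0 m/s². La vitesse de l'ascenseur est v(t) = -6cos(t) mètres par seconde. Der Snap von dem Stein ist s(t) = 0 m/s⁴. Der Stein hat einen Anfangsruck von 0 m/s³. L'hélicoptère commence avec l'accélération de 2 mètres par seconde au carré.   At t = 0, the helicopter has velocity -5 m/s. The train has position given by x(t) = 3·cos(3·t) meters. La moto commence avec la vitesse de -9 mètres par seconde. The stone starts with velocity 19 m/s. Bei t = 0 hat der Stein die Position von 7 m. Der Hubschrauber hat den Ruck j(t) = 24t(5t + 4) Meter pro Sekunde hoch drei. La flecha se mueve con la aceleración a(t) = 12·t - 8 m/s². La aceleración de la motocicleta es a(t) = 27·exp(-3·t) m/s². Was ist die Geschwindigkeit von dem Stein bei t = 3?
Um dies zu lösen, müssen wir 3 Integrale unserer Gleichung für den Snap s(t) = 0 finden. Mit ∫s(t)dt und Anwendung von j(0) = 0, finden wir j(t) = 0. Das Integral von dem Ruck, mit a(0) = 0, ergibt die Beschleunigung: a(t) = 0. Mit ∫a(t)dt und Anwendung von v(0) = 19, finden wir v(t) = 19. Mit v(t) = 19 und Einsetzen von t = 3, finden wir v = 19.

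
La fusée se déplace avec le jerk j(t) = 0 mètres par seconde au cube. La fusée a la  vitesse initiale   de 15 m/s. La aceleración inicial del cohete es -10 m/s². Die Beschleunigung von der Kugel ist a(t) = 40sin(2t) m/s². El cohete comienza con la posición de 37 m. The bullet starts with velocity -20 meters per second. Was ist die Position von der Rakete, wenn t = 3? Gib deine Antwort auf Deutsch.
Um dies zu lösen, müssen wir 3 Stammfunktionen unserer Gleichung für den Ruck j(t) = 0 finden. Mit ∫j(t)dt und Anwendung von a(0) = -10, finden wir a(t) = -10. Das Integral von der Beschleunigung, mit v(0) = 15, ergibt die Geschwindigkeit: v(t) = 15 - 10·t. Die Stammfunktion von der Geschwindigkeit, mit x(0) = 37, ergibt die Position: x(t) = -5·t^2 + 15·t + 37. Mit x(t) = -5·t^2 + 15·t + 37 und Einsetzen von t = 3, finden wir x = 37.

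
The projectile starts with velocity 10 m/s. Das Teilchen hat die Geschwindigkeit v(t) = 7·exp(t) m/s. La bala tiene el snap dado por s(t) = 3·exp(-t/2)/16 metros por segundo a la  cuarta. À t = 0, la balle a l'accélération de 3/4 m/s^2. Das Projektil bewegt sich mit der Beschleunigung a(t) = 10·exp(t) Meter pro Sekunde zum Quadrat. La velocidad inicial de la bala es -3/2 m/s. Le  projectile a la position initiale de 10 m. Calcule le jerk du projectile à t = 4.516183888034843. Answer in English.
Starting from acceleration a(t) = 10·exp(t), we take 1 derivative. Differentiating acceleration, we get jerk: j(t) = 10·exp(t). From the given jerk equation j(t) = 10·exp(t), we substitute t = 4.516183888034843 to get j = 914.858108917151.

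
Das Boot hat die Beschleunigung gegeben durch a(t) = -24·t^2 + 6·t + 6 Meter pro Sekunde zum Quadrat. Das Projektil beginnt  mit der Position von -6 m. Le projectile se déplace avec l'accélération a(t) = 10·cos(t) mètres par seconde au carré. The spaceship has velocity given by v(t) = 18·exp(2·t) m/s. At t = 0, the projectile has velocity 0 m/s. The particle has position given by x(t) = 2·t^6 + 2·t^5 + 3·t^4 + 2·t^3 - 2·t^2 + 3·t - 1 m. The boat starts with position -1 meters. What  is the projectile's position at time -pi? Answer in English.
We need to integrate our acceleration equation a(t) = 10·cos(t) 2 times. Finding the antiderivative of a(t) and using v(0) = 0: v(t) = 10·sin(t). Taking ∫v(t)dt and applying x(0) = -6, we find x(t) = 4 - 10·cos(t). From the given position equation x(t) = 4 - 10·cos(t), we substitute t = -pi to get x = 14.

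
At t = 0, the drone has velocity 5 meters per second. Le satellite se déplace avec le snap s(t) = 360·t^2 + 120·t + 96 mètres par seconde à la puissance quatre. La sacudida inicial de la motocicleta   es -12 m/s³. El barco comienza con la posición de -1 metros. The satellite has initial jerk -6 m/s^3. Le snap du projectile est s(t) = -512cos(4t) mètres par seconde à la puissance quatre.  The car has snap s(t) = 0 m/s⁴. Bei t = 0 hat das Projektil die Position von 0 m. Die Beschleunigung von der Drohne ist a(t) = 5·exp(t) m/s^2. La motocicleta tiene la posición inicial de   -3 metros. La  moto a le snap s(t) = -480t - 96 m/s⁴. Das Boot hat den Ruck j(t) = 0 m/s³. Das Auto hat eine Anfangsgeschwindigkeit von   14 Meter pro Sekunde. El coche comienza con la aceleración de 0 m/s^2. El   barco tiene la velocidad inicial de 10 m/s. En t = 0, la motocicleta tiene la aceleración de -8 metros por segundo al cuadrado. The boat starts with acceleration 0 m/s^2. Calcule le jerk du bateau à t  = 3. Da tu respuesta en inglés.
Using j(t) = 0 and substituting t = 3, we find j = 0.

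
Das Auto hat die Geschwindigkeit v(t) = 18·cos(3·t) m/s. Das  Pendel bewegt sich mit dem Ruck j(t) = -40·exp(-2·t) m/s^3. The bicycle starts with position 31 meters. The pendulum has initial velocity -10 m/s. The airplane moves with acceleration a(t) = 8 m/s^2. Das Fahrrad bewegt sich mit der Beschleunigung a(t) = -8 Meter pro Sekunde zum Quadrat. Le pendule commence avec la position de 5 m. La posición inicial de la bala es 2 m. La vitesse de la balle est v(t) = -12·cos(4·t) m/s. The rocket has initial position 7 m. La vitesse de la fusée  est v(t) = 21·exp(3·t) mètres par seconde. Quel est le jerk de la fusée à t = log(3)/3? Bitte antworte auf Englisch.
We must differentiate our velocity equation v(t) = 21·exp(3·t) 2 times. Taking d/dt of v(t), we find a(t) = 63·exp(3·t). Taking d/dt of a(t), we find j(t) = 189·exp(3·t). Using j(t) = 189·exp(3·t) and substituting t = log(3)/3, we find j = 567.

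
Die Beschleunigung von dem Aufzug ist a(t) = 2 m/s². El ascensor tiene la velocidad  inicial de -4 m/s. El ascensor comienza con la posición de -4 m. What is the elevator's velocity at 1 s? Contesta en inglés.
Starting from acceleration a(t) = 2, we take 1 integral. The integral of acceleration is velocity. Using v(0) = -4, we get v(t) = 2·t - 4. We have velocity v(t) = 2·t - 4. Substituting t = 1: v(1) = -2.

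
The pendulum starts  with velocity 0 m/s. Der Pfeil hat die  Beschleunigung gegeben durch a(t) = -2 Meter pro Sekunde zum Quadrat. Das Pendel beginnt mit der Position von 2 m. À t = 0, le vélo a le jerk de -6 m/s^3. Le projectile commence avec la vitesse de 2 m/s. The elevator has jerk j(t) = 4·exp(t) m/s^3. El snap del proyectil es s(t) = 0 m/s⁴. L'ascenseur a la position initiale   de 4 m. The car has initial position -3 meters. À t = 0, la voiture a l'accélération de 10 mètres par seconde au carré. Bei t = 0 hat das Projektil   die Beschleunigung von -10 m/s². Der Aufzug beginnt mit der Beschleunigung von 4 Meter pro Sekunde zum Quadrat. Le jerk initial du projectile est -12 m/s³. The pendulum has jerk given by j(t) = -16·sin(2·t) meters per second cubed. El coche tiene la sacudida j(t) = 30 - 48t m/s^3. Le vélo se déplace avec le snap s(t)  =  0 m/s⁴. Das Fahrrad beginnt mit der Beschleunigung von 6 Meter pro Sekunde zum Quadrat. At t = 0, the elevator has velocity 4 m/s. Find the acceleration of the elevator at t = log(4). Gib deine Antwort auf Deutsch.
Wir müssen unsere Gleichung für den Ruck j(t) = 4·exp(t) 1-mal integrieren. Mit ∫j(t)dt und Anwendung von a(0) = 4, finden wir a(t) = 4·exp(t). Mit a(t) = 4·exp(t) und Einsetzen von t = log(4), finden wir a = 16.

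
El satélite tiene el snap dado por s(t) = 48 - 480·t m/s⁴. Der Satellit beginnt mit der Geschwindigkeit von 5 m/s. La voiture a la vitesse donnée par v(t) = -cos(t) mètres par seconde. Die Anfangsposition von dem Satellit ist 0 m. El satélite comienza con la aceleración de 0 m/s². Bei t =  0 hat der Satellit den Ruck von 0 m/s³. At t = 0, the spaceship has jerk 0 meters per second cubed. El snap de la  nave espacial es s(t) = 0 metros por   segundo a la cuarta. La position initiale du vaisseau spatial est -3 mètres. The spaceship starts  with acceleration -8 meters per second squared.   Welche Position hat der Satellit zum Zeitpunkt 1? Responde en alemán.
Wir müssen das Integral unserer Gleichung für den Snap s(t) = 48 - 480·t 4-mal finden. Das Integral von dem Snap, mit j(0) = 0, ergibt den Ruck: j(t) = 48·t·(1 - 5·t). Die Stammfunktion von dem Ruck ist die Beschleunigung. Mit a(0) = 0 erhalten wir a(t) = t^2·(24 - 80·t). Durch Integration von der Beschleunigung und Verwendung der Anfangsbedingung v(0) = 5, erhalten wir v(t) = -20·t^4 + 8·t^3 + 5. Mit ∫v(t)dt und Anwendung von x(0) = 0, finden wir x(t) = -4·t^5 + 2·t^4 + 5·t. Mit x(t) = -4·t^5 + 2·t^4 + 5·t und Einsetzen von t = 1, finden wir x = 3.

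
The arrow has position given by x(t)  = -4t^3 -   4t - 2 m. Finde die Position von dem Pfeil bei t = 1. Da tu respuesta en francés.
En utilisant x(t) = -4·t^3 - 4·t - 2 et en substituant t = 1, nous trouvons x = -10.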